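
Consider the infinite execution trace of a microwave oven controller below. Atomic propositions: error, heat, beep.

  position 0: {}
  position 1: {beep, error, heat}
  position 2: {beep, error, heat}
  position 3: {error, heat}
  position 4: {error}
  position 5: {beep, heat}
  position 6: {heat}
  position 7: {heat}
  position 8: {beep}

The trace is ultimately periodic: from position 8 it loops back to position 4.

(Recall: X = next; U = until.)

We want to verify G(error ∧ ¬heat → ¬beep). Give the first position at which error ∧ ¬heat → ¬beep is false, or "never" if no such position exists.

error ∧ ¬heat → ¬beep holds at every position 0..8, and those are all the positions the trace ever visits, so the invariant G(error ∧ ¬heat → ¬beep) is never violated.

never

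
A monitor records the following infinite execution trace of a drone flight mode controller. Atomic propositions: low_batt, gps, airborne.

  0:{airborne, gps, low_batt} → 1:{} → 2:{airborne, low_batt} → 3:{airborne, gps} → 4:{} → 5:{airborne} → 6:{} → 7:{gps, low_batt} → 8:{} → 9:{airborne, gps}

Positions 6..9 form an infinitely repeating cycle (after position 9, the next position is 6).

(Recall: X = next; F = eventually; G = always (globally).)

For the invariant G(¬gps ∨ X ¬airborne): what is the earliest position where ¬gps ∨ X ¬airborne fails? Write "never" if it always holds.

never

¬gps ∨ X ¬airborne holds at every position 0..9, and those are all the positions the trace ever visits, so the invariant G(¬gps ∨ X ¬airborne) is never violated.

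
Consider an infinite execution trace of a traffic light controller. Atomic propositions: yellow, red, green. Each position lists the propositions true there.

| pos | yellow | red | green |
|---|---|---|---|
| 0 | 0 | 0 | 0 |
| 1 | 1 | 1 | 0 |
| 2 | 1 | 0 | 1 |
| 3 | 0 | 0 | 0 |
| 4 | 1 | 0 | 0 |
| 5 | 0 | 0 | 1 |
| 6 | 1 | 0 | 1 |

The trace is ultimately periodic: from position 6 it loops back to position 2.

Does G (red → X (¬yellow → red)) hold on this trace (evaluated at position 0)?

red → X (¬yellow → red) holds at every position 0..6, and those are all positions ever visited, so G (red → X (¬yellow → red)) holds.
Positions where red holds: 1.
Check X (¬yellow → red) at each: 1→ok.

Satisfied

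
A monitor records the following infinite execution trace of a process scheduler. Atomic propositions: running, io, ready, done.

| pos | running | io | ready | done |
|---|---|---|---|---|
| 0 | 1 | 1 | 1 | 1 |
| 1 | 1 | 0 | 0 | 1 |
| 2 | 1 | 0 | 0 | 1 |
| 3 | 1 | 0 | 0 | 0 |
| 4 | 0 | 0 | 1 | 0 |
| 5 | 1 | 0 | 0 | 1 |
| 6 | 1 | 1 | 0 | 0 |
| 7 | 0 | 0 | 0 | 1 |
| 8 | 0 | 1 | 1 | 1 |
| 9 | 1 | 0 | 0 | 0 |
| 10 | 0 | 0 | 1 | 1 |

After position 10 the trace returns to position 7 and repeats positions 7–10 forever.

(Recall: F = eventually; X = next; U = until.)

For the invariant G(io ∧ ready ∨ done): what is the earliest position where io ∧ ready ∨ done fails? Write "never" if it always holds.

3

Check io ∧ ready ∨ done at each position in order: 0 ✓, 1 ✓, 2 ✓.
At position 3 the labels are {running}, so io ∧ ready ∨ done is false there. This is the first violation.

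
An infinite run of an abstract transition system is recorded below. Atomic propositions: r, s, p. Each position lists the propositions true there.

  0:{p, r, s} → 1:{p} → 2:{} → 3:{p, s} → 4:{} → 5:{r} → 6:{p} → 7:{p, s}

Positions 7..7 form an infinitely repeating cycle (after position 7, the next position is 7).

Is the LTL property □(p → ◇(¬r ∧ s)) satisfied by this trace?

p → ◇(¬r ∧ s) holds at every position 0..7, and those are all positions ever visited, so □(p → ◇(¬r ∧ s)) holds.
Positions where p holds: 0, 1, 3, 6, 7.
Check ◇(¬r ∧ s) at each: 0→ok, 1→ok, 3→ok, 6→ok, 7→ok.

Holds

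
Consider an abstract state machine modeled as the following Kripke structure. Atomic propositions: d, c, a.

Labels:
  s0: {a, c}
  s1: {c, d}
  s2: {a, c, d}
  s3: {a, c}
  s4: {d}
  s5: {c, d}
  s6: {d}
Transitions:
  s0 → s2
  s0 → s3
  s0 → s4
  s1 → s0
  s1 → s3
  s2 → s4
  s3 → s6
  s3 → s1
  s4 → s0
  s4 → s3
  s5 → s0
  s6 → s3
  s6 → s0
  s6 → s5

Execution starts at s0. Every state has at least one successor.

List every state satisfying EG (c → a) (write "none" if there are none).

{s0, s2, s3, s4, s6}

States satisfying c → a: {s0, s2, s3, s4, s6}.
States satisfying EG (c → a): {s0, s2, s3, s4, s6}.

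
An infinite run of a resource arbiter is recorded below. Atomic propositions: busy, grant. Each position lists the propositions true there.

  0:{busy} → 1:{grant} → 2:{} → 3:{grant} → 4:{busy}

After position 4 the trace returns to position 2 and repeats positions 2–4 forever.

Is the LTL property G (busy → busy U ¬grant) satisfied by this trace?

busy → busy U ¬grant holds at every position 0..4, and those are all positions ever visited, so G (busy → busy U ¬grant) holds.
Positions where busy holds: 0, 4.
Check busy U ¬grant at each: 0→ok, 4→ok.

Yes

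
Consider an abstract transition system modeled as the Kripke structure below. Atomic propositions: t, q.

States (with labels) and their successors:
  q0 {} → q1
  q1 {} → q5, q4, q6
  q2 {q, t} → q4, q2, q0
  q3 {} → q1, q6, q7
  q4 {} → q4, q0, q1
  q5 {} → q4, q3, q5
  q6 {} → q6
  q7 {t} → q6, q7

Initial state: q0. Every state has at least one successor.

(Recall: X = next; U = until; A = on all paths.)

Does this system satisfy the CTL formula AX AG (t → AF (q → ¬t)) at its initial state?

States satisfying AG (t → AF (q → ¬t)): {q0, q1, q3, q4, q5, q6, q7}.
States satisfying AX AG (t → AF (q → ¬t)): {q0, q1, q3, q4, q5, q6, q7}.
q0 ∈ Sat(AX AG (t → AF (q → ¬t))).

Satisfied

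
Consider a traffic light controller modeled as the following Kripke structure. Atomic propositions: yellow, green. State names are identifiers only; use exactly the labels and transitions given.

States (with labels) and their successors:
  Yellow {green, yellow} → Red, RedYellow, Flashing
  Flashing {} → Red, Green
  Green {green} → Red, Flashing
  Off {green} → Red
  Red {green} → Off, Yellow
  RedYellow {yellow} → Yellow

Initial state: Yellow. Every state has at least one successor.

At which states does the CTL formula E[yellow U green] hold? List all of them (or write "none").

{Yellow, Green, Off, Red, RedYellow}

States satisfying yellow: {Yellow, RedYellow}.
States satisfying green: {Yellow, Green, Off, Red}.
States satisfying E[yellow U green]: {Yellow, Green, Off, Red, RedYellow}.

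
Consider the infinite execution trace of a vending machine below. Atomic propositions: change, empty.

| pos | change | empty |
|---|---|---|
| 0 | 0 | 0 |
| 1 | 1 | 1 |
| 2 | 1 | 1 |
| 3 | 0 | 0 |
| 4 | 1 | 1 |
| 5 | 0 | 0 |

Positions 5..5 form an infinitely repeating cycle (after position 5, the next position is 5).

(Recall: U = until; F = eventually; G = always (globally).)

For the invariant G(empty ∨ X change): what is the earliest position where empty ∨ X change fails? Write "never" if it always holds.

5

Check empty ∨ X change at each position in order: 0 ✓, 1 ✓, 2 ✓, 3 ✓, 4 ✓.
At position 5 the labels are {} and the next position 5 has {}, so empty ∨ X change is false there. This is the first violation.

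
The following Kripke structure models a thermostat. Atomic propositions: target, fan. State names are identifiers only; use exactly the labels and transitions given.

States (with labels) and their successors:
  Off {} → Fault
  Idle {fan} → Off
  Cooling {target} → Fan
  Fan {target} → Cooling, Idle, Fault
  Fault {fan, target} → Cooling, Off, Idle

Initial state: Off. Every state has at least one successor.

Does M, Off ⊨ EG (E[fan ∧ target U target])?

No

States satisfying E[fan ∧ target U target]: {Cooling, Fan, Fault}.
States satisfying EG (E[fan ∧ target U target]): {Cooling, Fan, Fault}.
No suitable path/successor from Off witnesses the formula.
Off ∉ Sat(EG (E[fan ∧ target U target])).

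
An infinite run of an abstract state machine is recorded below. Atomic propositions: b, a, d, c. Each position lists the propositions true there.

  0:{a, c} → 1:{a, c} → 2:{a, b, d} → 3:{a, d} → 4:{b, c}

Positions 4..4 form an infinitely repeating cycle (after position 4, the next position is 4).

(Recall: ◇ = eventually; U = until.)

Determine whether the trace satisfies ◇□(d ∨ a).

□(d ∨ a) is false at every position 0..4, so it never becomes true and ◇□(d ∨ a) fails.

Violated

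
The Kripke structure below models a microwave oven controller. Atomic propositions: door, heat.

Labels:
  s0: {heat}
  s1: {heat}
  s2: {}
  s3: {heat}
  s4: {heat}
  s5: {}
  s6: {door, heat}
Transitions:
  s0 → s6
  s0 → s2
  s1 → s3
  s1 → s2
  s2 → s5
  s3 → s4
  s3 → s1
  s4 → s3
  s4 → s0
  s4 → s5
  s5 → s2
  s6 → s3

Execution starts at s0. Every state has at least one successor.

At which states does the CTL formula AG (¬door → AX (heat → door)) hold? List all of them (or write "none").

States satisfying ¬door → AX (heat → door): {s0, s2, s5, s6}.
States satisfying AG (¬door → AX (heat → door)): {s2, s5}.

{s2, s5}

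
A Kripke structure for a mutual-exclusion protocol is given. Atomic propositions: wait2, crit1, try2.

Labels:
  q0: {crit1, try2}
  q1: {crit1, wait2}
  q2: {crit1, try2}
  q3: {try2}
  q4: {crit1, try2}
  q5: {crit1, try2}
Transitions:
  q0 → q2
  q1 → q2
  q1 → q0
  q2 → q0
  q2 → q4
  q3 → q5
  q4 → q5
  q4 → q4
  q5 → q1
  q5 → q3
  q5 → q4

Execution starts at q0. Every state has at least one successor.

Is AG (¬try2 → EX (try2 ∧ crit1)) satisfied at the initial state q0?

Satisfied

States satisfying ¬try2 → EX (try2 ∧ crit1): {q0, q1, q2, q3, q4, q5}.
States satisfying AG (¬try2 → EX (try2 ∧ crit1)): {q0, q1, q2, q3, q4, q5}.
Every state reachable from q0 satisfies ¬try2 → EX (try2 ∧ crit1).
q0 ∈ Sat(AG (¬try2 → EX (try2 ∧ crit1))).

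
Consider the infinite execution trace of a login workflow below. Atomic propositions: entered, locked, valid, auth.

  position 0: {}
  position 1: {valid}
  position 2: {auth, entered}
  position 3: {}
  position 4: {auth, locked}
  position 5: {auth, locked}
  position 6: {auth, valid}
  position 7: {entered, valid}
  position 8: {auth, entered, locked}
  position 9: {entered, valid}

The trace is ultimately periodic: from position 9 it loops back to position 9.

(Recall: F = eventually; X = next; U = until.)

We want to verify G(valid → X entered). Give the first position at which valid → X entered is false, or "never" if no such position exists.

valid → X entered holds at every position 0..9, and those are all the positions the trace ever visits, so the invariant G(valid → X entered) is never violated.

never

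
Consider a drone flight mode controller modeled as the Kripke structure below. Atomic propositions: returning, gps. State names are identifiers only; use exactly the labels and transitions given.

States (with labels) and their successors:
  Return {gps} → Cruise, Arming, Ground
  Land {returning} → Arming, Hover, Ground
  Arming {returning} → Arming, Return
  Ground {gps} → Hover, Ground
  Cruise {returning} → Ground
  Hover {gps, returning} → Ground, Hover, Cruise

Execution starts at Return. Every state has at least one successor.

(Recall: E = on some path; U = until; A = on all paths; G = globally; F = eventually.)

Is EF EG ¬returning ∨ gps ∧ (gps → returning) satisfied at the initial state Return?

States satisfying EG ¬returning: {Return, Ground}.
States satisfying EF EG ¬returning: {Return, Land, Arming, Ground, Cruise, Hover}.
States satisfying gps → returning: {Land, Arming, Cruise, Hover}.
States satisfying gps ∧ (gps → returning): {Hover}.
States satisfying EF EG ¬returning ∨ gps ∧ (gps → returning): {Return, Land, Arming, Ground, Cruise, Hover}.
Return ∈ Sat(EF EG ¬returning ∨ gps ∧ (gps → returning)).

Holds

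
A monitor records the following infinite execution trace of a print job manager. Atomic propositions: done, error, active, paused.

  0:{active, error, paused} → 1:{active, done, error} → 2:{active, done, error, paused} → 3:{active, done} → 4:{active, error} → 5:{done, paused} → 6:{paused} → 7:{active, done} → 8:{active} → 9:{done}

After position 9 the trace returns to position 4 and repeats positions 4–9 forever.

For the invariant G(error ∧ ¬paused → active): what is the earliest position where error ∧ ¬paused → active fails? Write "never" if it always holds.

error ∧ ¬paused → active holds at every position 0..9, and those are all the positions the trace ever visits, so the invariant G(error ∧ ¬paused → active) is never violated.

never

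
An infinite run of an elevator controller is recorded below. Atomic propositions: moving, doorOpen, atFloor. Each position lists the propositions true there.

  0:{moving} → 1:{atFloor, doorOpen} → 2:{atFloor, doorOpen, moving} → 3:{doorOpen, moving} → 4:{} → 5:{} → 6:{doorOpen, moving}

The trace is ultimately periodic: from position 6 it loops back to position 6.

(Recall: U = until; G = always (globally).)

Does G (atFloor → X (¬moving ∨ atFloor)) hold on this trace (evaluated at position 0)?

atFloor → X (¬moving ∨ atFloor) must hold at every position from 0 onward. It fails at position 2, so G (atFloor → X (¬moving ∨ atFloor)) is false.
Positions where atFloor holds: 1, 2.
Check X (¬moving ∨ atFloor) at each: 1→ok, 2→fails.

Violated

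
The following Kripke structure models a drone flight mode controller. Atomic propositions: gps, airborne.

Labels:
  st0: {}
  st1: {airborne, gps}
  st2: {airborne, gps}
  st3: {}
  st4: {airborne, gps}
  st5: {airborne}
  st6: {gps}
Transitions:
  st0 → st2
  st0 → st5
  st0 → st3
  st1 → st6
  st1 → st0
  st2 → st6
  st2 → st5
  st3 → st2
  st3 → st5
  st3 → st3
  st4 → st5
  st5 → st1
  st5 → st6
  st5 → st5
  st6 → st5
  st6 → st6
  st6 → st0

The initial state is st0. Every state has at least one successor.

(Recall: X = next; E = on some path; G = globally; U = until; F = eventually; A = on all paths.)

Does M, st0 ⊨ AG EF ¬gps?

States satisfying EF ¬gps: {st0, st1, st2, st3, st4, st5, st6}.
States satisfying AG EF ¬gps: {st0, st1, st2, st3, st4, st5, st6}.
Every state reachable from st0 satisfies EF ¬gps.
st0 ∈ Sat(AG EF ¬gps).

Yes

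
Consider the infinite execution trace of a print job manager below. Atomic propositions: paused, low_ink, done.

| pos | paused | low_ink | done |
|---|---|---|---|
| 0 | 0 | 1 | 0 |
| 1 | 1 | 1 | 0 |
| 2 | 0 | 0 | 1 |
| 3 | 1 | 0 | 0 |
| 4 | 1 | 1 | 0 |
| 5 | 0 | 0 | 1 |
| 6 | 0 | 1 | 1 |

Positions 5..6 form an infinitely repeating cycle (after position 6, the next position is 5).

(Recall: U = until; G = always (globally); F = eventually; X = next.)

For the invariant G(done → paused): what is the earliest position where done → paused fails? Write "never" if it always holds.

2

Check done → paused at each position in order: 0 ✓, 1 ✓.
At position 2 the labels are {done}, so done → paused is false there. This is the first violation.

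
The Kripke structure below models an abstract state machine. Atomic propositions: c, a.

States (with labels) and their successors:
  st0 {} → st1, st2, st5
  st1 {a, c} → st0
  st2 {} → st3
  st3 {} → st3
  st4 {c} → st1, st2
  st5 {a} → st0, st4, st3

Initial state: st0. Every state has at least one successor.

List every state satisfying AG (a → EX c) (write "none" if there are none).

States satisfying a → EX c: {st0, st2, st3, st4, st5}.
States satisfying AG (a → EX c): {st2, st3}.

{st2, st3}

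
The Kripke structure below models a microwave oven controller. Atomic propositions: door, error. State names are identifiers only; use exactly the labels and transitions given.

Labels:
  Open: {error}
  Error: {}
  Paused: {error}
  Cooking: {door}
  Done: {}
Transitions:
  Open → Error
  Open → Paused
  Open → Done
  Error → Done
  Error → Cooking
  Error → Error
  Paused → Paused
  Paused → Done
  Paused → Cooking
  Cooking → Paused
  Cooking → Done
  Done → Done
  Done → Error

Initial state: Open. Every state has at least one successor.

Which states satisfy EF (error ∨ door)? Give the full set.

{Open, Error, Paused, Cooking, Done}

States satisfying error ∨ door: {Open, Paused, Cooking}.
States satisfying EF (error ∨ door): {Open, Error, Paused, Cooking, Done}.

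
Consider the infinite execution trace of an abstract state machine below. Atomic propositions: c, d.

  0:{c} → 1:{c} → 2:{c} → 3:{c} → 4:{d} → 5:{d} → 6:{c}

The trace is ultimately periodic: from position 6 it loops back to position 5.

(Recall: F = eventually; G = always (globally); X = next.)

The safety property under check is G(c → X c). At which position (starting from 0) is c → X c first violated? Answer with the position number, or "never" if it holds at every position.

Check c → X c at each position in order: 0 ✓, 1 ✓, 2 ✓.
At position 3 the labels are {c} and the next position 4 has {d}, so c → X c is false there. This is the first violation.

3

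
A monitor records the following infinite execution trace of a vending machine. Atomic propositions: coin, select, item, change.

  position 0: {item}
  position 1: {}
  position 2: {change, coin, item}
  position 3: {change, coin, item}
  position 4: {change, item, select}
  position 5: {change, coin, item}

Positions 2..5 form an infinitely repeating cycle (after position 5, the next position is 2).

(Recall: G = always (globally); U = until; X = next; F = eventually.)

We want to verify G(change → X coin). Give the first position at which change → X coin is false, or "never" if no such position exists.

Check change → X coin at each position in order: 0 ✓, 1 ✓, 2 ✓.
At position 3 the labels are {change, coin, item} and the next position 4 has {change, item, select}, so change → X coin is false there. This is the first violation.

3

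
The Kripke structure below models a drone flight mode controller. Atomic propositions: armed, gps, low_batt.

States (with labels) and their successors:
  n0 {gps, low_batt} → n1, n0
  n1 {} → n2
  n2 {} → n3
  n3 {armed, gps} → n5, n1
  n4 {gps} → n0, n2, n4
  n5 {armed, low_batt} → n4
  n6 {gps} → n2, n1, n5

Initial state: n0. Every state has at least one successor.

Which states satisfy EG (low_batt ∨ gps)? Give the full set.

States satisfying low_batt ∨ gps: {n0, n3, n4, n5, n6}.
States satisfying EG (low_batt ∨ gps): {n0, n3, n4, n5, n6}.

{n0, n3, n4, n5, n6}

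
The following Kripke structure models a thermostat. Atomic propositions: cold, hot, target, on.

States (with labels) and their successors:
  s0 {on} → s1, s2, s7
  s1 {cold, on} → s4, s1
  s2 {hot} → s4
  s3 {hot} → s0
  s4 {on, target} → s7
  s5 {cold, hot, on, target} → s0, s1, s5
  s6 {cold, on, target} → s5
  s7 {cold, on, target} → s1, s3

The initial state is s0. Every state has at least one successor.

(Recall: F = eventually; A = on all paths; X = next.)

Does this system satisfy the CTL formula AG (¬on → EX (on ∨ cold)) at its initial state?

States satisfying ¬on → EX (on ∨ cold): {s0, s1, s2, s3, s4, s5, s6, s7}.
States satisfying AG (¬on → EX (on ∨ cold)): {s0, s1, s2, s3, s4, s5, s6, s7}.
Every state reachable from s0 satisfies ¬on → EX (on ∨ cold).
s0 ∈ Sat(AG (¬on → EX (on ∨ cold))).

Holds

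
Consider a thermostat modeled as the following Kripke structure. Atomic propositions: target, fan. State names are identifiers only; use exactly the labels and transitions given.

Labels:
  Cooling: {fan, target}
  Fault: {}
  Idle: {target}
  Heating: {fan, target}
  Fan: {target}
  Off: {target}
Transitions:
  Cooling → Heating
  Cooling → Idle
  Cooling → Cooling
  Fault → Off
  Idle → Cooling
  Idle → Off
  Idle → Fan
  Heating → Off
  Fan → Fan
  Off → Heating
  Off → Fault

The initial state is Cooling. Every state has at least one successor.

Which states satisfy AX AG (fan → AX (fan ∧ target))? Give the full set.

{Fan}

States satisfying AG (fan → AX (fan ∧ target)): {Fan}.
States satisfying AX AG (fan → AX (fan ∧ target)): {Fan}.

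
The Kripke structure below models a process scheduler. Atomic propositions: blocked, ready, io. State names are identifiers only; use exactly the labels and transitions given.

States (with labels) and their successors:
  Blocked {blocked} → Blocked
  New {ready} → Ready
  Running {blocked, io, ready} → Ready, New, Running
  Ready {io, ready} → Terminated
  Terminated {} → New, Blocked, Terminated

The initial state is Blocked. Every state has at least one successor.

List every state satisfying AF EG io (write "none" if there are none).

{Running}

States satisfying EG io: {Running}.
States satisfying AF EG io: {Running}.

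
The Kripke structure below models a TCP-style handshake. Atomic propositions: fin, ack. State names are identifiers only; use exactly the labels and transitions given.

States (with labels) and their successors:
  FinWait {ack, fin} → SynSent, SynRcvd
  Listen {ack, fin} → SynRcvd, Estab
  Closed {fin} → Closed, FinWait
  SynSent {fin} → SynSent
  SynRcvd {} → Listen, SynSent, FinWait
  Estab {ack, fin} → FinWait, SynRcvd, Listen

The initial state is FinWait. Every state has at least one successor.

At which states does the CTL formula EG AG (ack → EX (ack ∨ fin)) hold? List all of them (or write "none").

States satisfying AG (ack → EX (ack ∨ fin)): {FinWait, Listen, Closed, SynSent, SynRcvd, Estab}.
States satisfying EG AG (ack → EX (ack ∨ fin)): {FinWait, Listen, Closed, SynSent, SynRcvd, Estab}.

{FinWait, Listen, Closed, SynSent, SynRcvd, Estab}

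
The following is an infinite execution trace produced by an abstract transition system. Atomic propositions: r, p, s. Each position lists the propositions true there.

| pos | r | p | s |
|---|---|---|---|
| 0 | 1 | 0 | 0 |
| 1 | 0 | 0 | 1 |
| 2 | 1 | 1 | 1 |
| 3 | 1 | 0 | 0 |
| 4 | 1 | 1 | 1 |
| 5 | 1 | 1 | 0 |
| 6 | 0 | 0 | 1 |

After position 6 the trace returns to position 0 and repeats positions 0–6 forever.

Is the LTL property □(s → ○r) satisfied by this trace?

Holds

s → ○r holds at every position 0..6, and those are all positions ever visited, so □(s → ○r) holds.
Positions where s holds: 1, 2, 4, 6.
Check ○r at each: 1→ok, 2→ok, 4→ok, 6→ok.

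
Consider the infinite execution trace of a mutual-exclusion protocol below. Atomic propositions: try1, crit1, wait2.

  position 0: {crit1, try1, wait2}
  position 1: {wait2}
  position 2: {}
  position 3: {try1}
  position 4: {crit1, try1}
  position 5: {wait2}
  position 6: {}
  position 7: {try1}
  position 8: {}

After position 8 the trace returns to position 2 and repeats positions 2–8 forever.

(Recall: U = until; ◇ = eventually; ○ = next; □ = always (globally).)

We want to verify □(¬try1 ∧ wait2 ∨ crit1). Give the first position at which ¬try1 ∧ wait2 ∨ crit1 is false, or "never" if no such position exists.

2

Check ¬try1 ∧ wait2 ∨ crit1 at each position in order: 0 ✓, 1 ✓.
At position 2 the labels are {}, so ¬try1 ∧ wait2 ∨ crit1 is false there. This is the first violation.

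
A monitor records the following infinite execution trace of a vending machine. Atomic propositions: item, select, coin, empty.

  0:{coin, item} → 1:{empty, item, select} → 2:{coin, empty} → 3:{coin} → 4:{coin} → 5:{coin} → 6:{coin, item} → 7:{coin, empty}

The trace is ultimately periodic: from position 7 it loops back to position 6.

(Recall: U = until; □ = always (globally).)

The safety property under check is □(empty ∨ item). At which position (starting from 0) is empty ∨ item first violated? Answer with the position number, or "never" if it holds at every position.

Check empty ∨ item at each position in order: 0 ✓, 1 ✓, 2 ✓.
At position 3 the labels are {coin}, so empty ∨ item is false there. This is the first violation.

3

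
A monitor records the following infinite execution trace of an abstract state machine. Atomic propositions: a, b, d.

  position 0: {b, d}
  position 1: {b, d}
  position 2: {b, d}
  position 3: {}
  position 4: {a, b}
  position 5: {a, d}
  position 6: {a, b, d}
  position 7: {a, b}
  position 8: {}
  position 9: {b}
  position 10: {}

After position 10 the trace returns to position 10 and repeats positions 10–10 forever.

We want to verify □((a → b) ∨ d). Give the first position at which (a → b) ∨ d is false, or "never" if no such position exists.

(a → b) ∨ d holds at every position 0..10, and those are all the positions the trace ever visits, so the invariant □((a → b) ∨ d) is never violated.

never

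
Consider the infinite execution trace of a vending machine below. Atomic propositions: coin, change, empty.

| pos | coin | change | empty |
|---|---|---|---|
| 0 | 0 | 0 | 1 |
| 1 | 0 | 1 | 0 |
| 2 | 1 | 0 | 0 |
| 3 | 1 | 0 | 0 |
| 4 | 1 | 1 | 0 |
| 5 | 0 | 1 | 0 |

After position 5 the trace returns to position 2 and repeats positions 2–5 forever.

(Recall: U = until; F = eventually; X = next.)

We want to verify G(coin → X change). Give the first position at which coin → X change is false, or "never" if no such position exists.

2

Check coin → X change at each position in order: 0 ✓, 1 ✓.
At position 2 the labels are {coin} and the next position 3 has {coin}, so coin → X change is false there. This is the first violation.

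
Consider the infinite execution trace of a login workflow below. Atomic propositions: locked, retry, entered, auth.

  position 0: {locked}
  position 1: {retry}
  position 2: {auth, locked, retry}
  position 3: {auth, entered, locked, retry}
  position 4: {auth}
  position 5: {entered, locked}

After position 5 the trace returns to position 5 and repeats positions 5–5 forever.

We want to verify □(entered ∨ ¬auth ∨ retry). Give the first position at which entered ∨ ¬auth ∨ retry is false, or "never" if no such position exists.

Check entered ∨ ¬auth ∨ retry at each position in order: 0 ✓, 1 ✓, 2 ✓, 3 ✓.
At position 4 the labels are {auth}, so entered ∨ ¬auth ∨ retry is false there. This is the first violation.

4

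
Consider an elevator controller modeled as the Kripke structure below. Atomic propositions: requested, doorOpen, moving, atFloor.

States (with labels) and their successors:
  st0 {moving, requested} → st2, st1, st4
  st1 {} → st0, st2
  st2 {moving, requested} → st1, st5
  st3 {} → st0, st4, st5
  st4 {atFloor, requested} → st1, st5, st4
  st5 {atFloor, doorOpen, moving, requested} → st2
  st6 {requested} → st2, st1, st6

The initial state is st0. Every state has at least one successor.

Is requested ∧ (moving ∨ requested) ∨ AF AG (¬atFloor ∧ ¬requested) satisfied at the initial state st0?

Yes

States satisfying moving ∨ requested: {st0, st2, st4, st5, st6}.
States satisfying requested ∧ (moving ∨ requested): {st0, st2, st4, st5, st6}.
States satisfying AG (¬atFloor ∧ ¬requested): ∅.
States satisfying AF AG (¬atFloor ∧ ¬requested): ∅.
States satisfying requested ∧ (moving ∨ requested) ∨ AF AG (¬atFloor ∧ ¬requested): {st0, st2, st4, st5, st6}.
st0 ∈ Sat(requested ∧ (moving ∨ requested) ∨ AF AG (¬atFloor ∧ ¬requested)).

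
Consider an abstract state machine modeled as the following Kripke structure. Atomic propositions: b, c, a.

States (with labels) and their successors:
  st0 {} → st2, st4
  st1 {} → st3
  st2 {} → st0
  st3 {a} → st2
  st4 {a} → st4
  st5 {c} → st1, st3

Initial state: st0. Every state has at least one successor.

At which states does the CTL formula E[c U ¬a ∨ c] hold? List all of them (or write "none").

{st0, st1, st2, st5}

States satisfying c: {st5}.
States satisfying ¬a ∨ c: {st0, st1, st2, st5}.
States satisfying E[c U ¬a ∨ c]: {st0, st1, st2, st5}.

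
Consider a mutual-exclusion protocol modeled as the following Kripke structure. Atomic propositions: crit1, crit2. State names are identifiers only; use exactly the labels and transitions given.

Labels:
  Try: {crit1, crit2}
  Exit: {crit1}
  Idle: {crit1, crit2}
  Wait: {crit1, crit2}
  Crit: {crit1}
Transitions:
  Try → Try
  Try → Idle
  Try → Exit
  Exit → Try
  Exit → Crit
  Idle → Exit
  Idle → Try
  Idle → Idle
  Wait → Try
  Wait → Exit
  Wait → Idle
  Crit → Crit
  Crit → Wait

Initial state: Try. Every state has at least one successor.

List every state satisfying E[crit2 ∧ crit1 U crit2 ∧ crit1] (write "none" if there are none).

{Try, Idle, Wait}

States satisfying crit2 ∧ crit1: {Try, Idle, Wait}.
States satisfying E[crit2 ∧ crit1 U crit2 ∧ crit1]: {Try, Idle, Wait}.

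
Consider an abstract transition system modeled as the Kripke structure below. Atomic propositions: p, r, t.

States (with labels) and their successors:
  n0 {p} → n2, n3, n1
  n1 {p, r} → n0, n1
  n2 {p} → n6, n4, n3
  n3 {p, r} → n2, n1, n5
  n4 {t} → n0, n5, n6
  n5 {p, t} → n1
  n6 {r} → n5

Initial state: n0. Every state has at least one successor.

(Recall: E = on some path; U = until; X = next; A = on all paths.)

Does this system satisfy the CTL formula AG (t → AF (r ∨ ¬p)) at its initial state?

Satisfied

States satisfying t → AF (r ∨ ¬p): {n0, n1, n2, n3, n4, n5, n6}.
States satisfying AG (t → AF (r ∨ ¬p)): {n0, n1, n2, n3, n4, n5, n6}.
Every state reachable from n0 satisfies t → AF (r ∨ ¬p).
n0 ∈ Sat(AG (t → AF (r ∨ ¬p))).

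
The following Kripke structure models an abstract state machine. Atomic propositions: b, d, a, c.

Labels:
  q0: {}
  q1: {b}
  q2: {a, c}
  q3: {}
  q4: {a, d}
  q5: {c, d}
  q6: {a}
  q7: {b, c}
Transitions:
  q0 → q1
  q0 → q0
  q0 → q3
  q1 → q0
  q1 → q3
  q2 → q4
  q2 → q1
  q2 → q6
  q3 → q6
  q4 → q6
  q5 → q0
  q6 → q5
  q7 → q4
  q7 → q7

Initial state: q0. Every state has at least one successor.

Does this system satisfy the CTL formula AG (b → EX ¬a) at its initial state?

Yes

States satisfying b → EX ¬a: {q0, q1, q2, q3, q4, q5, q6, q7}.
States satisfying AG (b → EX ¬a): {q0, q1, q2, q3, q4, q5, q6, q7}.
Every state reachable from q0 satisfies b → EX ¬a.
q0 ∈ Sat(AG (b → EX ¬a)).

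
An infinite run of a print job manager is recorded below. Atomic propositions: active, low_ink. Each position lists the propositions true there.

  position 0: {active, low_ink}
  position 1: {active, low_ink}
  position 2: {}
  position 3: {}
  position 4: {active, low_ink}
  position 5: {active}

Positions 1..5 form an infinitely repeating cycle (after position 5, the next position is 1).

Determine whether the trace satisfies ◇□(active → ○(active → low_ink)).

Violated

□(active → ○(active → low_ink)) is false at every position 0..5, so it never becomes true and ◇□(active → ○(active → low_ink)) fails.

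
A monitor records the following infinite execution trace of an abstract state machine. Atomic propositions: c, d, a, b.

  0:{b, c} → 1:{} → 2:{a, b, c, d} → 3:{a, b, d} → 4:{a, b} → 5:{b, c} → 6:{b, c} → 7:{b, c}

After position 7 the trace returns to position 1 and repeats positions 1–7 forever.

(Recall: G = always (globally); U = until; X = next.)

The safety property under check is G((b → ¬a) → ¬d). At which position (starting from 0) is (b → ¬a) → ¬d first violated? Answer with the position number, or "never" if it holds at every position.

never

(b → ¬a) → ¬d holds at every position 0..7, and those are all the positions the trace ever visits, so the invariant G((b → ¬a) → ¬d) is never violated.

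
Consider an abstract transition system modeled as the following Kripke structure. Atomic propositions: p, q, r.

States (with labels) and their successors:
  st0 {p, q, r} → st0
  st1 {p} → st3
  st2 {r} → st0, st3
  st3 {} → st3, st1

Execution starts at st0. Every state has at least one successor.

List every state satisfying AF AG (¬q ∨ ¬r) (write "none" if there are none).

States satisfying AG (¬q ∨ ¬r): {st1, st3}.
States satisfying AF AG (¬q ∨ ¬r): {st1, st3}.

{st1, st3}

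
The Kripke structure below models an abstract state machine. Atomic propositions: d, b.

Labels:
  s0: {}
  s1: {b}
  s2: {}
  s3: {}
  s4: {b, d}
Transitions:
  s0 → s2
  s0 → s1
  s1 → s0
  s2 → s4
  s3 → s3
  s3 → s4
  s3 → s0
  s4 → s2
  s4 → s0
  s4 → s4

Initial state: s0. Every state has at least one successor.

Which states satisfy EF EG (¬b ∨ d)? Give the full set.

States satisfying EG (¬b ∨ d): {s0, s2, s3, s4}.
States satisfying EF EG (¬b ∨ d): {s0, s1, s2, s3, s4}.

{s0, s1, s2, s3, s4}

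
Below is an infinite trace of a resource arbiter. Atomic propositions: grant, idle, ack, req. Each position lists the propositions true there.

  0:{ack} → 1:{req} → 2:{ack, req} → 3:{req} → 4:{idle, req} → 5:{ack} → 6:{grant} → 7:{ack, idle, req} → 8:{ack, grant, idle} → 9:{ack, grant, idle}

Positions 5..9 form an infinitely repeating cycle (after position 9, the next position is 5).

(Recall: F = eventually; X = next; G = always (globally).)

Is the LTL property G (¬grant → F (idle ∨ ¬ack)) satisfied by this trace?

Holds

¬grant → F (idle ∨ ¬ack) holds at every position 0..9, and those are all positions ever visited, so G (¬grant → F (idle ∨ ¬ack)) holds.
Positions where ¬grant holds: 0, 1, 2, 3, 4, 5, 7.
Check F (idle ∨ ¬ack) at each: 0→ok, 1→ok, 2→ok, 3→ok, 4→ok, 5→ok, 7→ok.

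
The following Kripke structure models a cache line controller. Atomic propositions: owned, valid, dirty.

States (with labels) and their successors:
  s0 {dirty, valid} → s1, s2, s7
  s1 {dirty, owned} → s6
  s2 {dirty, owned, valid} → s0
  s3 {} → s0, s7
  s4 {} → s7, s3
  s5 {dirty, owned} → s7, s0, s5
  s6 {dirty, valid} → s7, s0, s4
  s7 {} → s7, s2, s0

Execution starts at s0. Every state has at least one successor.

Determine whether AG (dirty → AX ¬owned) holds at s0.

States satisfying dirty → AX ¬owned: {s1, s2, s3, s4, s6, s7}.
States satisfying AG (dirty → AX ¬owned): ∅.
s0 is reachable from s0 and violates dirty → AX ¬owned, so AG fails at s0.
s0 ∉ Sat(AG (dirty → AX ¬owned)).

Does not hold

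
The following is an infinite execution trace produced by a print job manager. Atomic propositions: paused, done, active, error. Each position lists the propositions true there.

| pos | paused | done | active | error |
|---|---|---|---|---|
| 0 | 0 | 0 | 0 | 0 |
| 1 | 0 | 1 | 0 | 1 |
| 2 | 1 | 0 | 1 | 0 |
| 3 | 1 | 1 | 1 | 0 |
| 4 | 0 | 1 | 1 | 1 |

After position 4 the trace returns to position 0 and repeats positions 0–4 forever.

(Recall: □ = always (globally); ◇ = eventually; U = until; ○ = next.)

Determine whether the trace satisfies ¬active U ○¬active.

Walking from position 0: ○¬active first holds at position 0, and ¬active holds at every earlier position along the way, so ¬active U ○¬active holds.

Satisfied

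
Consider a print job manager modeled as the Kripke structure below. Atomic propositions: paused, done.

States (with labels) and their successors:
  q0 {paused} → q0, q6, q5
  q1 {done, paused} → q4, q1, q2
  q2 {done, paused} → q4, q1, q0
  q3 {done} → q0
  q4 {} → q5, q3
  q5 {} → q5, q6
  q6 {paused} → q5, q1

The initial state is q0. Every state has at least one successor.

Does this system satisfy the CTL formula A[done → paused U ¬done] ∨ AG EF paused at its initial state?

Holds

States satisfying done → paused: {q0, q1, q2, q4, q5, q6}.
States satisfying ¬done: {q0, q4, q5, q6}.
States satisfying A[done → paused U ¬done]: {q0, q4, q5, q6}.
States satisfying EF paused: {q0, q1, q2, q3, q4, q5, q6}.
States satisfying AG EF paused: {q0, q1, q2, q3, q4, q5, q6}.
States satisfying A[done → paused U ¬done] ∨ AG EF paused: {q0, q1, q2, q3, q4, q5, q6}.
q0 ∈ Sat(A[done → paused U ¬done] ∨ AG EF paused).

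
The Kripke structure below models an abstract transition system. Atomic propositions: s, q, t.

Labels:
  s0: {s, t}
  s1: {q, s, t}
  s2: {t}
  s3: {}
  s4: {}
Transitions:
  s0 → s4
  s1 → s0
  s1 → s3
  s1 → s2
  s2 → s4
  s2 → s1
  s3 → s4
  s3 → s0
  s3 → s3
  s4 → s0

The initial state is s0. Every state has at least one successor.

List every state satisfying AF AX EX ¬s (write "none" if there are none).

States satisfying AX EX ¬s: {s1, s4}.
States satisfying AF AX EX ¬s: {s0, s1, s2, s4}.

{s0, s1, s2, s4}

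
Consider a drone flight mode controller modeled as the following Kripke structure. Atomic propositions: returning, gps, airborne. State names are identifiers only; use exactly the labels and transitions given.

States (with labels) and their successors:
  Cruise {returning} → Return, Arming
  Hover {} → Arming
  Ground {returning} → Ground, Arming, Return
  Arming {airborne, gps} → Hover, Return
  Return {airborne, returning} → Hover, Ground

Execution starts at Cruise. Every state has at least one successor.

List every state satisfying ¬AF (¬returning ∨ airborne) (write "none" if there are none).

States satisfying ¬returning ∨ airborne: {Hover, Arming, Return}.
States satisfying AF (¬returning ∨ airborne): {Cruise, Hover, Arming, Return}.
States satisfying ¬AF (¬returning ∨ airborne): {Ground}.

{Ground}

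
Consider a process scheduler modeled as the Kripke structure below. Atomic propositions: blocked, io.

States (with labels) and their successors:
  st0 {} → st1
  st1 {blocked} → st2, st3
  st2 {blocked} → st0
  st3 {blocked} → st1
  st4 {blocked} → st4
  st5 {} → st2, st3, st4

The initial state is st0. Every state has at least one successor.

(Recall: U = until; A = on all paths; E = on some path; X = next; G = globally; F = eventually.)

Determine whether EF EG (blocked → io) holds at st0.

No

States satisfying EG (blocked → io): ∅.
States satisfying EF EG (blocked → io): ∅.
No suitable path/successor from st0 witnesses the formula.
st0 ∉ Sat(EF EG (blocked → io)).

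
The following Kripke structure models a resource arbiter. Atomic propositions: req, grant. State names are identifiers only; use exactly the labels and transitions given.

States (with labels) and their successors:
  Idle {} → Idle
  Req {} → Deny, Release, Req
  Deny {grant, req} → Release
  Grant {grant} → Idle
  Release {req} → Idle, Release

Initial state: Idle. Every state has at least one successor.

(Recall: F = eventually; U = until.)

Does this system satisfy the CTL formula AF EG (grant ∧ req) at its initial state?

States satisfying EG (grant ∧ req): ∅.
States satisfying AF EG (grant ∧ req): ∅.
There is a path from Idle along which EG (grant ∧ req) never holds.
Idle ∉ Sat(AF EG (grant ∧ req)).

No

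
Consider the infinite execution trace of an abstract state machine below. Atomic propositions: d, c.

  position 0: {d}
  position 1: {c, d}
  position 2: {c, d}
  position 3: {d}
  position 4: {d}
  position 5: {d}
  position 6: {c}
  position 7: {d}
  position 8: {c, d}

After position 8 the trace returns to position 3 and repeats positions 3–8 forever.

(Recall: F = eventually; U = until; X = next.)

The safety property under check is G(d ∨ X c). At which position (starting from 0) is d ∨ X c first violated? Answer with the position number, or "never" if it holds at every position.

6

Check d ∨ X c at each position in order: 0 ✓, 1 ✓, 2 ✓, 3 ✓, 4 ✓, 5 ✓.
At position 6 the labels are {c} and the next position 7 has {d}, so d ∨ X c is false there. This is the first violation.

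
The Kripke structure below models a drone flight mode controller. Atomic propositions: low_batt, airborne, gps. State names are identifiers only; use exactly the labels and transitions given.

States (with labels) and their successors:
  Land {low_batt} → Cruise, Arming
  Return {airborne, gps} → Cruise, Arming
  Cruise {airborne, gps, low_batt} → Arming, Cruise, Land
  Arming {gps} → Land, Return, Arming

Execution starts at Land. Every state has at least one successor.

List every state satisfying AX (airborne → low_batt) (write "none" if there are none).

States satisfying airborne → low_batt: {Land, Cruise, Arming}.
States satisfying AX (airborne → low_batt): {Land, Return, Cruise}.

{Land, Return, Cruise}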